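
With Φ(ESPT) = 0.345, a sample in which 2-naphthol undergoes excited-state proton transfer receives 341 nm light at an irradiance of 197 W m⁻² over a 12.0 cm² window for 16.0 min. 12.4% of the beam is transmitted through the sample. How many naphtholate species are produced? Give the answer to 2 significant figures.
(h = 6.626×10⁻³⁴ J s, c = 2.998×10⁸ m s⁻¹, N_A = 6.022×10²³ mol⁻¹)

1.2×10²⁰ species

Photon energy at 341 nm: hc/λ = (6.626×10⁻³⁴)(2.998×10⁸)/(341×10⁻⁹) = 5.825×10⁻¹⁹ J.
Energy delivered: (197 W m⁻²)(12.0×10⁻⁴ m²)(960 s) = 226.9 J.
Photons incident: 226.9 / 5.825×10⁻¹⁹ = 3.895×10²⁰, i.e. 3.895×10²⁰/6.022×10²³ = 6.468×10⁻⁴ mol.
Fraction absorbed: 1 − 12.4/100 = 0.8760.
Photons absorbed: 0.8760 × 6.468×10⁻⁴ = 5.666×10⁻⁴ mol.
Product: Φ × n_abs = 0.345 × 5.666×10⁻⁴ = 1.955×10⁻⁴ mol.
As a count: 1.955×10⁻⁴ × 6.022×10²³ = 1.2×10²⁰.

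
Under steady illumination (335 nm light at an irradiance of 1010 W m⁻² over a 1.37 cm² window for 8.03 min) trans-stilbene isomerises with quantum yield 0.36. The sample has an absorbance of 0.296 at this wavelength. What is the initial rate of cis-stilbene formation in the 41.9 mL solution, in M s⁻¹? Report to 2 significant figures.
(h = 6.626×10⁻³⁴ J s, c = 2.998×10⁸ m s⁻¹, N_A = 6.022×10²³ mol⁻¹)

Photon energy at 335 nm: hc/λ = (6.626×10⁻³⁴)(2.998×10⁸)/(335×10⁻⁹) = 5.930×10⁻¹⁹ J.
Energy delivered: (1010 W m⁻²)(1.37×10⁻⁴ m²)(481.8 s) = 66.67 J.
Photons incident: 66.67 / 5.930×10⁻¹⁹ = 1.124×10²⁰, i.e. 1.124×10²⁰/6.022×10²³ = 1.866×10⁻⁴ mol.
Fraction absorbed: 1 − 10^(−0.296) = 0.4942.
Photons absorbed: 0.4942 × 1.866×10⁻⁴ = 9.222×10⁻⁵ mol.
Product formed: 0.36 × 9.222×10⁻⁵ = 3.320×10⁻⁵ mol.
Rate: 3.320×10⁻⁵ mol / (481.8 s × 0.0419 L) = 1.6×10⁻⁶ M s⁻¹.

1.6×10⁻⁶ M s⁻¹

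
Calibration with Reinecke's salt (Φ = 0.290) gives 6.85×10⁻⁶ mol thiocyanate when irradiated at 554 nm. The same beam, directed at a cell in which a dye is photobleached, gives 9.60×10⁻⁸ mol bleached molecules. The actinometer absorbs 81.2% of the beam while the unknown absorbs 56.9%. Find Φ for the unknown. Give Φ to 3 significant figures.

Photons absorbed by the actinometer: 6.85×10⁻⁶ / 0.290 = 2.362×10⁻⁵ mol.
Incident flux: 2.362×10⁻⁵ / 0.812 = 2.909×10⁻⁵ einstein.
Absorbed by unknown: 0.569 × 2.909×10⁻⁵ = 1.655×10⁻⁵ mol.
Φ(unknown) = 9.60×10⁻⁸ / 1.655×10⁻⁵ = 0.00580.

Φ = 0.00580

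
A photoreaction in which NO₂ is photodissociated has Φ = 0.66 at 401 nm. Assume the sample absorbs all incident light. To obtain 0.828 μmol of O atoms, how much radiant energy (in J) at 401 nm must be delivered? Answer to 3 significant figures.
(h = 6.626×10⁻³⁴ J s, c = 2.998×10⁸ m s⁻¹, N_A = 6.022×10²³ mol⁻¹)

0.374 J

Product: 0.828 μmol = 8.28×10⁻⁷ mol.
Photons that must be absorbed: 8.28×10⁻⁷ / 0.66 = 1.255×10⁻⁶ mol.
Photon energy: hc/λ = 4.954×10⁻¹⁹ J; per mole, 2.983×10⁵ J mol⁻¹.
Energy required: 1.255×10⁻⁶ × 2.983×10⁵ = 0.374 J.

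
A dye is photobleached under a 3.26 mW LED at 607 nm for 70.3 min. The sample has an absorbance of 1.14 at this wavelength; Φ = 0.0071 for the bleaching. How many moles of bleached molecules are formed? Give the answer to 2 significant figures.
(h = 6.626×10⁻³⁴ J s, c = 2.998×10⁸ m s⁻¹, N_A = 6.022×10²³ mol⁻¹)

4.6×10⁻⁷ mol

Photon energy at 607 nm: hc/λ = (6.626×10⁻³⁴)(2.998×10⁸)/(607×10⁻⁹) = 3.273×10⁻¹⁹ J.
Energy delivered: (3.26 mW)(4218 s) = 13.75 J.
Photons incident: 13.75 / 3.273×10⁻¹⁹ = 4.201×10¹⁹, i.e. 4.201×10¹⁹/6.022×10²³ = 6.976×10⁻⁵ mol.
Fraction absorbed: 1 − 10^(−1.14) = 0.9276.
Photons absorbed: 0.9276 × 6.976×10⁻⁵ = 6.471×10⁻⁵ mol.
Product: Φ × n_abs = 0.0071 × 6.471×10⁻⁵ = 4.594×10⁻⁷ mol.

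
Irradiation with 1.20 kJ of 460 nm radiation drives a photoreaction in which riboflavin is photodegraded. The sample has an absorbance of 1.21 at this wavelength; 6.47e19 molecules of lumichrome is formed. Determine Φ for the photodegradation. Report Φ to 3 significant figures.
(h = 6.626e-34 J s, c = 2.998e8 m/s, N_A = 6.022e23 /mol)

Φ = 0.0248

Product: 6.47e19 / 6.022e23 = 1.074e-4 mol.
Photon energy at 460 nm: hc/λ = (6.626e-34)(2.998e8)/(460e-9) = 4.318e-19 J.
Incident energy: 1.20 kJ = 1200 J.
Photons incident: 1200 / 4.318e-19 = 2.779e21, i.e. 2.779e21/6.022e23 = 0.004615 mol.
Fraction absorbed: 1 − 10^(−1.21) = 0.9383.
Photons absorbed: 0.9383 × 0.004615 = 0.004330 mol.
Φ = 1.074e-4 mol / 0.004330 mol photons = 0.0248.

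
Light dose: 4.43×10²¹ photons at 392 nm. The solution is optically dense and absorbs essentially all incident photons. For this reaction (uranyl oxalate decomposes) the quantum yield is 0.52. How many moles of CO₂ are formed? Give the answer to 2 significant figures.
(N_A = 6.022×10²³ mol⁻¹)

0.0038 mol

Moles of photons: 4.43×10²¹ / 6.022×10²³ = 0.007356 mol.
Product: Φ × n_abs = 0.52 × 0.007356 = 0.003825 mol.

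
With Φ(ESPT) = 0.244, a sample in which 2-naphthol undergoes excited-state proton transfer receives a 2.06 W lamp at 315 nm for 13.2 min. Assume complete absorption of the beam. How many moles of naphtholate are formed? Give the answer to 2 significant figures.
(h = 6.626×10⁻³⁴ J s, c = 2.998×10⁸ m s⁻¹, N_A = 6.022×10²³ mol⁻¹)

Photon energy at 315 nm: hc/λ = (6.626×10⁻³⁴)(2.998×10⁸)/(315×10⁻⁹) = 6.306×10⁻¹⁹ J.
Energy delivered: (2.06 W)(792 s) = 1632 J.
Photons incident: 1632 / 6.306×10⁻¹⁹ = 2.588×10²¹, i.e. 2.588×10²¹/6.022×10²³ = 0.004298 mol.
Product: Φ × n_abs = 0.244 × 0.004298 = 0.001049 mol.

0.0010 mol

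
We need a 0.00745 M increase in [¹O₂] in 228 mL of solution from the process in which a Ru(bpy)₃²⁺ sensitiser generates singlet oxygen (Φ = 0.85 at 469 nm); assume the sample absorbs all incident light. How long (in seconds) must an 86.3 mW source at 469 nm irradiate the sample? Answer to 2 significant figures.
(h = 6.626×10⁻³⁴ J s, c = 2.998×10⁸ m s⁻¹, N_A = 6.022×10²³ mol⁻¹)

t ≈ 5900 s

Product: (0.00745 M)(0.228 L) = 0.001699 mol.
Photons that must be absorbed: 0.001699 / 0.85 = 0.001999 mol.
Photon energy: hc/λ = 4.236×10⁻¹⁹ J; per mole, 2.551×10⁵ J mol⁻¹.
Energy required: 0.001999 × 2.551×10⁵ = 509.9 J.
Time: 509.9 J / 0.0863 W = 5900 s.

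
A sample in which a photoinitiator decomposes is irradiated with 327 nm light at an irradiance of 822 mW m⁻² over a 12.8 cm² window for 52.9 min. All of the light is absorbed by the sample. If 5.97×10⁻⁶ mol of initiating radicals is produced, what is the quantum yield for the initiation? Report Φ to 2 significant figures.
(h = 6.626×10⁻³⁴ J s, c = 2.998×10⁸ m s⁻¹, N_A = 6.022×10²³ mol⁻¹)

Photon energy at 327 nm: hc/λ = (6.626×10⁻³⁴)(2.998×10⁸)/(327×10⁻⁹) = 6.075×10⁻¹⁹ J.
Energy delivered: (822 mW m⁻²)(12.8×10⁻⁴ m²)(3174 s) = 3.340 J.
Photons incident: 3.340 / 6.075×10⁻¹⁹ = 5.498×10¹⁸, i.e. 5.498×10¹⁸/6.022×10²³ = 9.130×10⁻⁶ mol.
Φ = 5.97×10⁻⁶ mol / 9.130×10⁻⁶ mol photons = 0.65.

Φ = 0.65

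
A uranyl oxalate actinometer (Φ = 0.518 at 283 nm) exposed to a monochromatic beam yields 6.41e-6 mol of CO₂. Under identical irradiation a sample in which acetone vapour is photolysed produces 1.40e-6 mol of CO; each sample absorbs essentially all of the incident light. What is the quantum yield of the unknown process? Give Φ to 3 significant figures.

Photons absorbed by the actinometer: 6.41e-6 / 0.518 = 1.237e-5 mol.
Φ(unknown) = 1.40e-6 / 1.237e-5 = 0.113.

Φ = 0.113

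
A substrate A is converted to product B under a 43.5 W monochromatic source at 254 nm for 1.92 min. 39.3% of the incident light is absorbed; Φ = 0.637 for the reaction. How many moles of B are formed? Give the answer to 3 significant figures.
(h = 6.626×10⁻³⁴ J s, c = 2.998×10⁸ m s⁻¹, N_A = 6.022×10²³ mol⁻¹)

0.00266 mol

Photon energy at 254 nm: hc/λ = (6.626×10⁻³⁴)(2.998×10⁸)/(254×10⁻⁹) = 7.821×10⁻¹⁹ J.
Energy delivered: (43.5 W)(115.2 s) = 5011 J.
Photons incident: 5011 / 7.821×10⁻¹⁹ = 6.407×10²¹, i.e. 6.407×10²¹/6.022×10²³ = 0.01064 mol.
Photons absorbed: 0.393 × 0.01064 = 0.004182 mol.
Product: Φ × n_abs = 0.637 × 0.004182 = 0.002664 mol.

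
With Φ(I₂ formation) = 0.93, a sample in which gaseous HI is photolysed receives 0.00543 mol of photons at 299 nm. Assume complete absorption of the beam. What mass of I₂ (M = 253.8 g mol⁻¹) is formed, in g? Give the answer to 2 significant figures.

Product: Φ × n_abs = 0.93 × 0.00543 = 0.005050 mol.
Mass: 0.005050 × 253.8 = 1.282 g = 1.3 g.

1.3 g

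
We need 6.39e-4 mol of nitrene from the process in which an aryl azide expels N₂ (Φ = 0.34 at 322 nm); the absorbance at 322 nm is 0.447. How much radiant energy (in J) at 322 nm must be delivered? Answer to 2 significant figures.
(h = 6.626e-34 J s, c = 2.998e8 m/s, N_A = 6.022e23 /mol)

Photons that must be absorbed: 6.39e-4 / 0.34 = 0.001879 mol.
Fraction absorbed: 1 − 10^(−0.447) = 0.6427.
Incident photons needed: 0.001879 / 0.6427 = 0.002924 mol.
Photon energy: hc/λ = 6.169e-19 J; per mole, 3.715e5 J mol⁻¹.
Energy required: 0.002924 × 3.715e5 = 1100 J.

1100 J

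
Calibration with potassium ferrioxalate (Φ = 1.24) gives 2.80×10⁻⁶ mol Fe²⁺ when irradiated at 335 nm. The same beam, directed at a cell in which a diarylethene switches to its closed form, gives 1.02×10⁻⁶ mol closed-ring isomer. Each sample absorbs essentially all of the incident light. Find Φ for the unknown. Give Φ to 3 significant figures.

Φ = 0.452

Photons absorbed by the actinometer: 2.80×10⁻⁶ / 1.24 = 2.258×10⁻⁶ mol.
Φ(unknown) = 1.02×10⁻⁶ / 2.258×10⁻⁶ = 0.452.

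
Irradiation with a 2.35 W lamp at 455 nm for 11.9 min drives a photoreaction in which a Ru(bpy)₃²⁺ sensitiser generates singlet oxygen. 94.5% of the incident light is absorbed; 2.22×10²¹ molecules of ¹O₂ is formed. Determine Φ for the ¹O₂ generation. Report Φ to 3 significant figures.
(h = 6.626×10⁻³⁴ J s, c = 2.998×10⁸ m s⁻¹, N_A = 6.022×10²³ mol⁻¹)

Φ = 0.611

Product: 2.22×10²¹ / 6.022×10²³ = 0.003686 mol.
Photon energy at 455 nm: hc/λ = (6.626×10⁻³⁴)(2.998×10⁸)/(455×10⁻⁹) = 4.366×10⁻¹⁹ J.
Energy delivered: (2.35 W)(714 s) = 1678 J.
Photons incident: 1678 / 4.366×10⁻¹⁹ = 3.843×10²¹, i.e. 3.843×10²¹/6.022×10²³ = 0.006382 mol.
Photons absorbed: 0.945 × 0.006382 = 0.006031 mol.
Φ = 0.003686 mol / 0.006031 mol photons = 0.611.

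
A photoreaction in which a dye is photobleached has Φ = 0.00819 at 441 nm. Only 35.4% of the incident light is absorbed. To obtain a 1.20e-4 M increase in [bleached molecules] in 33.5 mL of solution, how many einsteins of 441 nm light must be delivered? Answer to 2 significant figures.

Product: (1.20e-4 M)(0.0335 L) = 4.020e-6 mol.
Photons that must be absorbed: 4.020e-6 / 0.00819 = 4.908e-4 mol.
Incident photons needed: 4.908e-4 / 0.354 = 0.001386 mol.

0.0014 einstein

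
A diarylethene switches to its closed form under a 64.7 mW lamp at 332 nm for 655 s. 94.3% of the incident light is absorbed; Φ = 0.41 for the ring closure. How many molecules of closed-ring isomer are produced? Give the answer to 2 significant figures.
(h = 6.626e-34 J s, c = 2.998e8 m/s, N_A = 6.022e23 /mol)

Photon energy at 332 nm: hc/λ = (6.626e-34)(2.998e8)/(332e-9) = 5.983e-19 J.
Energy delivered: (64.7 mW)(655 s) = 42.38 J.
Photons incident: 42.38 / 5.983e-19 = 7.083e19, i.e. 7.083e19/6.022e23 = 1.176e-4 mol.
Photons absorbed: 0.943 × 1.176e-4 = 1.109e-4 mol.
Product: Φ × n_abs = 0.41 × 1.109e-4 = 4.547e-5 mol.
As a count: 4.547e-5 × 6.022e23 = 2.7e19.

2.7e19 molecules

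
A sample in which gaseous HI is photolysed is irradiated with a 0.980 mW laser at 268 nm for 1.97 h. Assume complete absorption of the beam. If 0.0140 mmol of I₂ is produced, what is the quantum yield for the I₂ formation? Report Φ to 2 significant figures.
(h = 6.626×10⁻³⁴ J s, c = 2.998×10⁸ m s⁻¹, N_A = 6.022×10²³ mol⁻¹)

Product: 0.0140 mmol = 1.40×10⁻⁵ mol.
Photon energy at 268 nm: hc/λ = (6.626×10⁻³⁴)(2.998×10⁸)/(268×10⁻⁹) = 7.412×10⁻¹⁹ J.
Energy delivered: (0.980 mW)(7092 s) = 6.950 J.
Photons incident: 6.950 / 7.412×10⁻¹⁹ = 9.377×10¹⁸, i.e. 9.377×10¹⁸/6.022×10²³ = 1.557×10⁻⁵ mol.
Φ = 1.40×10⁻⁵ mol / 1.557×10⁻⁵ mol photons = 0.90.

Φ = 0.90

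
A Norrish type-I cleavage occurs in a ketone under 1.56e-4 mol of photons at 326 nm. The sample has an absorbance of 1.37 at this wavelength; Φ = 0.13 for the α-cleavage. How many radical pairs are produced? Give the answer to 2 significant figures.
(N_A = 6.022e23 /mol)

1.2e19 radical pairs

Fraction absorbed: 1 − 10^(−1.37) = 0.9573.
Photons absorbed: 0.9573 × 1.56e-4 = 1.493e-4 mol.
Product: Φ × n_abs = 0.13 × 1.493e-4 = 1.941e-5 mol.
As a count: 1.941e-5 × 6.022e23 = 1.2e19.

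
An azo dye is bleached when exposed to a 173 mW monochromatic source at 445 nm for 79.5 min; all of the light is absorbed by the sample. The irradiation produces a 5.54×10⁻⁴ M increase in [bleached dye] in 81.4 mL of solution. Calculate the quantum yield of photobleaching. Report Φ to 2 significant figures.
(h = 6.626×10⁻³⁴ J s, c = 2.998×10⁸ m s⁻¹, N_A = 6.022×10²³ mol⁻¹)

Φ = 0.015

Product: (5.54×10⁻⁴ M)(0.0814 L) = 4.510×10⁻⁵ mol.
Photon energy at 445 nm: hc/λ = (6.626×10⁻³⁴)(2.998×10⁸)/(445×10⁻⁹) = 4.464×10⁻¹⁹ J.
Energy delivered: (173 mW)(4770 s) = 825.2 J.
Photons incident: 825.2 / 4.464×10⁻¹⁹ = 1.849×10²¹, i.e. 1.849×10²¹/6.022×10²³ = 0.003070 mol.
Φ = 4.510×10⁻⁵ mol / 0.003070 mol photons = 0.015.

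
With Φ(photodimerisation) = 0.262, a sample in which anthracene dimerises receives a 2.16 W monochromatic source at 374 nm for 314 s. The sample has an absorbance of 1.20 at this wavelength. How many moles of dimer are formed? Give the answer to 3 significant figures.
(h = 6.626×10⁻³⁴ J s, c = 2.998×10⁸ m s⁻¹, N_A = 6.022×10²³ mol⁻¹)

Photon energy at 374 nm: hc/λ = (6.626×10⁻³⁴)(2.998×10⁸)/(374×10⁻⁹) = 5.311×10⁻¹⁹ J.
Energy delivered: (2.16 W)(314 s) = 678.2 J.
Photons incident: 678.2 / 5.311×10⁻¹⁹ = 1.277×10²¹, i.e. 1.277×10²¹/6.022×10²³ = 0.002121 mol.
Fraction absorbed: 1 − 10^(−1.20) = 0.9369.
Photons absorbed: 0.9369 × 0.002121 = 0.001987 mol.
Product: Φ × n_abs = 0.262 × 0.001987 = 5.206×10⁻⁴ mol.

5.21×10⁻⁴ mol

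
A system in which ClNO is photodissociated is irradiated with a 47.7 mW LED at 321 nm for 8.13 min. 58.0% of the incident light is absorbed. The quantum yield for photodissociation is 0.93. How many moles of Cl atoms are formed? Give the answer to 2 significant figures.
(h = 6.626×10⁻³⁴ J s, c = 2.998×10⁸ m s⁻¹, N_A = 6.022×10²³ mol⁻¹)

Photon energy at 321 nm: hc/λ = (6.626×10⁻³⁴)(2.998×10⁸)/(321×10⁻⁹) = 6.188×10⁻¹⁹ J.
Energy delivered: (47.7 mW)(487.8 s) = 23.27 J.
Photons incident: 23.27 / 6.188×10⁻¹⁹ = 3.761×10¹⁹, i.e. 3.761×10¹⁹/6.022×10²³ = 6.245×10⁻⁵ mol.
Photons absorbed: 0.580 × 6.245×10⁻⁵ = 3.622×10⁻⁵ mol.
Product: Φ × n_abs = 0.93 × 3.622×10⁻⁵ = 3.368×10⁻⁵ mol.

3.4×10⁻⁵ mol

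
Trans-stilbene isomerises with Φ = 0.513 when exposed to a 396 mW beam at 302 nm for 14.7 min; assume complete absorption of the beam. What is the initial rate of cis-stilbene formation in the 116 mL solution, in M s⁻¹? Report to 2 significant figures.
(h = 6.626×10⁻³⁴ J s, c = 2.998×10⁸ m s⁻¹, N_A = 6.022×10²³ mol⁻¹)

4.4×10⁻⁶ M s⁻¹

Photon energy at 302 nm: hc/λ = (6.626×10⁻³⁴)(2.998×10⁸)/(302×10⁻⁹) = 6.578×10⁻¹⁹ J.
Energy delivered: (396 mW)(882 s) = 349.3 J.
Photons incident: 349.3 / 6.578×10⁻¹⁹ = 5.310×10²⁰, i.e. 5.310×10²⁰/6.022×10²³ = 8.818×10⁻⁴ mol.
Product formed: 0.513 × 8.818×10⁻⁴ = 4.524×10⁻⁴ mol.
Rate: 4.524×10⁻⁴ mol / (882 s × 0.116 L) = 4.4×10⁻⁶ M s⁻¹.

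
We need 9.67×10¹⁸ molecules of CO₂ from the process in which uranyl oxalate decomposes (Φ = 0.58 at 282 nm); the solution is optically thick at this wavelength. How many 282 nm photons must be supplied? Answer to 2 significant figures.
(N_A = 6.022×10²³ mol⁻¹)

Product: 9.67×10¹⁸ / 6.022×10²³ = 1.606×10⁻⁵ mol.
Photons that must be absorbed: 1.606×10⁻⁵ / 0.58 = 2.769×10⁻⁵ mol.
Photon count: 2.769×10⁻⁵ × 6.022×10²³ = 1.7×10¹⁹.

1.7×10¹⁹ photons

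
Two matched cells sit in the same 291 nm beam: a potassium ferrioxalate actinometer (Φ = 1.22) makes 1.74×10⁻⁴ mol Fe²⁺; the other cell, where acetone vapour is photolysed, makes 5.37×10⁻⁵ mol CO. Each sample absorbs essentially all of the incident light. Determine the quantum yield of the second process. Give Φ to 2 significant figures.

Φ = 0.38

Photons absorbed by the actinometer: 1.74×10⁻⁴ / 1.22 = 1.426×10⁻⁴ mol.
Φ(unknown) = 5.37×10⁻⁵ / 1.426×10⁻⁴ = 0.38.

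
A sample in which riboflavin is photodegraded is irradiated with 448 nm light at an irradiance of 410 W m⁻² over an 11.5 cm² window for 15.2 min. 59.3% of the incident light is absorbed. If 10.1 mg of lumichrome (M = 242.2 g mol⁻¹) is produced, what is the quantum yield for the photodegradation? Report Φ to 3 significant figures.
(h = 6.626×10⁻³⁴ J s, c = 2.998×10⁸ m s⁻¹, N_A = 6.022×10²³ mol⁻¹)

Product: 10.1 mg / 242.2 g mol⁻¹ = 4.170×10⁻⁵ mol.
Photon energy at 448 nm: hc/λ = (6.626×10⁻³⁴)(2.998×10⁸)/(448×10⁻⁹) = 4.434×10⁻¹⁹ J.
Energy delivered: (410 W m⁻²)(11.5×10⁻⁴ m²)(912 s) = 430.0 J.
Photons incident: 430.0 / 4.434×10⁻¹⁹ = 9.698×10²⁰, i.e. 9.698×10²⁰/6.022×10²³ = 0.001610 mol.
Photons absorbed: 0.593 × 0.001610 = 9.547×10⁻⁴ mol.
Φ = 4.170×10⁻⁵ mol / 9.547×10⁻⁴ mol photons = 0.0437.

Φ = 0.0437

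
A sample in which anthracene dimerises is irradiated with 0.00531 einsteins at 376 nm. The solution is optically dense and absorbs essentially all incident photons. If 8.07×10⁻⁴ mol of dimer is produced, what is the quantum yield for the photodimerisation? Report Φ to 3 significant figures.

Φ = 8.07×10⁻⁴ mol / 0.00531 mol photons = 0.152.

Φ = 0.152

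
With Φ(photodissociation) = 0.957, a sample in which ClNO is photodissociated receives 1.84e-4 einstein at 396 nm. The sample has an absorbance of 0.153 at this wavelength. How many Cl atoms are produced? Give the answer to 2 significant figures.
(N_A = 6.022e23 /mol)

3.1e19 atoms

Fraction absorbed: 1 − 10^(−0.153) = 0.2969.
Photons absorbed: 0.2969 × 1.84e-4 = 5.463e-5 mol.
Product: Φ × n_abs = 0.957 × 5.463e-5 = 5.228e-5 mol.
As a count: 5.228e-5 × 6.022e23 = 3.1e19.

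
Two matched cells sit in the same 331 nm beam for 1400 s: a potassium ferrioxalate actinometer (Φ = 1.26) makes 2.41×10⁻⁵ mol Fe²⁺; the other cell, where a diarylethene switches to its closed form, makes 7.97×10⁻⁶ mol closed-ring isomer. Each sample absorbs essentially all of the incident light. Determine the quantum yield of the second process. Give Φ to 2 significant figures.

Photons absorbed by the actinometer: 2.41×10⁻⁵ / 1.26 = 1.913×10⁻⁵ mol.
Φ(unknown) = 7.97×10⁻⁶ / 1.913×10⁻⁵ = 0.42.

Φ = 0.42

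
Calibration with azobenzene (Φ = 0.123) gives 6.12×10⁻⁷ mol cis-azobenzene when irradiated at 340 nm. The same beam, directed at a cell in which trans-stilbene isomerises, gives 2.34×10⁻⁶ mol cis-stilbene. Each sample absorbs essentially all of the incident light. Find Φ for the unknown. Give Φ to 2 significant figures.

Φ = 0.47

Photons absorbed by the actinometer: 6.12×10⁻⁷ / 0.123 = 4.976×10⁻⁶ mol.
Φ(unknown) = 2.34×10⁻⁶ / 4.976×10⁻⁶ = 0.47.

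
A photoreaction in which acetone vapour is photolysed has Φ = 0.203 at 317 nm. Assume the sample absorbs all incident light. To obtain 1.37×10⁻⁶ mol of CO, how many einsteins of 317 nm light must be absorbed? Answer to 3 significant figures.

Photons that must be absorbed: 1.37×10⁻⁶ / 0.203 = 6.749×10⁻⁶ mol.

6.75×10⁻⁶ einstein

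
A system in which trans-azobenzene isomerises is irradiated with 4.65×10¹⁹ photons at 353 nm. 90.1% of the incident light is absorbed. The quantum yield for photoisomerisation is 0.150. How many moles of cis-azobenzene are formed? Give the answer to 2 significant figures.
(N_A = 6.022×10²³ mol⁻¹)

1.0×10⁻⁵ mol

Moles of photons: 4.65×10¹⁹ / 6.022×10²³ = 7.722×10⁻⁵ mol.
Photons absorbed: 0.901 × 7.722×10⁻⁵ = 6.958×10⁻⁵ mol.
Product: Φ × n_abs = 0.150 × 6.958×10⁻⁵ = 1.044×10⁻⁵ mol.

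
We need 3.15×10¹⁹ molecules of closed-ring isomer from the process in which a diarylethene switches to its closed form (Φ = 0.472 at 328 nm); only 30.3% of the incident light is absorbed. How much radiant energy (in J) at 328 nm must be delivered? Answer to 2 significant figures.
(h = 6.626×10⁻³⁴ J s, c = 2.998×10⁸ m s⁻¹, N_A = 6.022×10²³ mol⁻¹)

Product: 3.15×10¹⁹ / 6.022×10²³ = 5.231×10⁻⁵ mol.
Photons that must be absorbed: 5.231×10⁻⁵ / 0.472 = 1.108×10⁻⁴ mol.
Incident photons needed: 1.108×10⁻⁴ / 0.303 = 3.657×10⁻⁴ mol.
Photon energy: hc/λ = 6.056×10⁻¹⁹ J; per mole, 3.647×10⁵ J mol⁻¹.
Energy required: 3.657×10⁻⁴ × 3.647×10⁵ = 130 J.

130 J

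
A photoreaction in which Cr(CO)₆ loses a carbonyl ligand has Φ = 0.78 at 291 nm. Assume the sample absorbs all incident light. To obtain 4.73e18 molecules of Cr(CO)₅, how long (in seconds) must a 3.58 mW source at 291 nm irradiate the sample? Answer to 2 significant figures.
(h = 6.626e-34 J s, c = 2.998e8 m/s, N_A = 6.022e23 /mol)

t ≈ 1200 s

Product: 4.73e18 / 6.022e23 = 7.855e-6 mol.
Photons that must be absorbed: 7.855e-6 / 0.78 = 1.007e-5 mol.
Photon energy: hc/λ = 6.826e-19 J; per mole, 4.111e5 J mol⁻¹.
Energy required: 1.007e-5 × 4.111e5 = 4.140 J.
Time: 4.140 J / 0.00358 W = 1200 s.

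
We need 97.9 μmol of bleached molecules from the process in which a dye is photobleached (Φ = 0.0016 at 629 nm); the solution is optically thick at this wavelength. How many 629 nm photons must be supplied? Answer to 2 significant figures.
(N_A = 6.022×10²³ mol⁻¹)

Product: 97.9 μmol = 9.79×10⁻⁵ mol.
Photons that must be absorbed: 9.79×10⁻⁵ / 0.0016 = 0.06119 mol.
Photon count: 0.06119 × 6.022×10²³ = 3.7×10²².

3.7×10²² photons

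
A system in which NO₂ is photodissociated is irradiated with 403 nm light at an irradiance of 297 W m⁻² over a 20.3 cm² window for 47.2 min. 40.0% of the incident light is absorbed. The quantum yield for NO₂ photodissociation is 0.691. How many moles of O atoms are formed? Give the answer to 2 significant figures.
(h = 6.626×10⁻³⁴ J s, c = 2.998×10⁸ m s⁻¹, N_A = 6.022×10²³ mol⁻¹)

Photon energy at 403 nm: hc/λ = (6.626×10⁻³⁴)(2.998×10⁸)/(403×10⁻⁹) = 4.929×10⁻¹⁹ J.
Energy delivered: (297 W m⁻²)(20.3×10⁻⁴ m²)(2832 s) = 1707 J.
Photons incident: 1707 / 4.929×10⁻¹⁹ = 3.463×10²¹, i.e. 3.463×10²¹/6.022×10²³ = 0.005751 mol.
Photons absorbed: 0.400 × 0.005751 = 0.002300 mol.
Product: Φ × n_abs = 0.691 × 0.002300 = 0.001589 mol.

0.0016 mol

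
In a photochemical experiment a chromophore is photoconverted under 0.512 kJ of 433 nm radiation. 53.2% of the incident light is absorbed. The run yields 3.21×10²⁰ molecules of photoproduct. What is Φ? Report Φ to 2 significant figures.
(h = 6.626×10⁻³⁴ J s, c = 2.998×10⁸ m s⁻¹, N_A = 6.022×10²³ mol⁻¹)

Φ = 0.54

Product: 3.21×10²⁰ / 6.022×10²³ = 5.330×10⁻⁴ mol.
Photon energy at 433 nm: hc/λ = (6.626×10⁻³⁴)(2.998×10⁸)/(433×10⁻⁹) = 4.588×10⁻¹⁹ J.
Incident energy: 0.512 kJ = 512 J.
Photons incident: 512 / 4.588×10⁻¹⁹ = 1.116×10²¹, i.e. 1.116×10²¹/6.022×10²³ = 0.001853 mol.
Photons absorbed: 0.532 × 0.001853 = 9.858×10⁻⁴ mol.
Φ = 5.330×10⁻⁴ mol / 9.858×10⁻⁴ mol photons = 0.54.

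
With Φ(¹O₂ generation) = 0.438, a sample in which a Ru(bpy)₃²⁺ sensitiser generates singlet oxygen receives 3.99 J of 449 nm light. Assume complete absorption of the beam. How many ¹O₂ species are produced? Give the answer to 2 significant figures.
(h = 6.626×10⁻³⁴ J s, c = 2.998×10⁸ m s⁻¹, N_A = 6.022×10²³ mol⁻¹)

4.0×10¹⁸ species

Photon energy at 449 nm: hc/λ = (6.626×10⁻³⁴)(2.998×10⁸)/(449×10⁻⁹) = 4.424×10⁻¹⁹ J.
Photons incident: 3.99 / 4.424×10⁻¹⁹ = 9.019×10¹⁸, i.e. 9.019×10¹⁸/6.022×10²³ = 1.498×10⁻⁵ mol.
Product: Φ × n_abs = 0.438 × 1.498×10⁻⁵ = 6.561×10⁻⁶ mol.
As a count: 6.561×10⁻⁶ × 6.022×10²³ = 4.0×10¹⁸.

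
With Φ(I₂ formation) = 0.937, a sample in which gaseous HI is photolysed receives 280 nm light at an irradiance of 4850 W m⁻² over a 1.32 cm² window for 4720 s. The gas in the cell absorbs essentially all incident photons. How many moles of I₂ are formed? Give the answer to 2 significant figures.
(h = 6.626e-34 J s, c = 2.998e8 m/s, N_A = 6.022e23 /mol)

Photon energy at 280 nm: hc/λ = (6.626e-34)(2.998e8)/(280e-9) = 7.095e-19 J.
Energy delivered: (4850 W m⁻²)(1.32e-4 m²)(4720 s) = 3022 J.
Photons incident: 3022 / 7.095e-19 = 4.259e21, i.e. 4.259e21/6.022e23 = 0.007072 mol.
Product: Φ × n_abs = 0.937 × 0.007072 = 0.006626 mol.

0.0066 mol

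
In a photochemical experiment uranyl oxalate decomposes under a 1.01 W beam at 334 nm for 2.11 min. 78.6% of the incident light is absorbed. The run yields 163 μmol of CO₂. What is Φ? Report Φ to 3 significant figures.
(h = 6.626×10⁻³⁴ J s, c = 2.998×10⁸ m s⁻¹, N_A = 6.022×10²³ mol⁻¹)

Φ = 0.581

Product: 163 μmol = 1.63×10⁻⁴ mol.
Photon energy at 334 nm: hc/λ = (6.626×10⁻³⁴)(2.998×10⁸)/(334×10⁻⁹) = 5.948×10⁻¹⁹ J.
Energy delivered: (1.01 W)(126.6 s) = 127.9 J.
Photons incident: 127.9 / 5.948×10⁻¹⁹ = 2.150×10²⁰, i.e. 2.150×10²⁰/6.022×10²³ = 3.570×10⁻⁴ mol.
Photons absorbed: 0.786 × 3.570×10⁻⁴ = 2.806×10⁻⁴ mol.
Φ = 1.63×10⁻⁴ mol / 2.806×10⁻⁴ mol photons = 0.581.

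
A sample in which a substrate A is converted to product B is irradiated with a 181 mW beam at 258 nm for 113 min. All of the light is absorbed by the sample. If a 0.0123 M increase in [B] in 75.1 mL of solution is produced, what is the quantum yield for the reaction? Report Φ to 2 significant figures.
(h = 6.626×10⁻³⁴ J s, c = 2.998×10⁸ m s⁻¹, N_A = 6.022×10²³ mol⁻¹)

Product: (0.0123 M)(0.0751 L) = 9.237×10⁻⁴ mol.
Photon energy at 258 nm: hc/λ = (6.626×10⁻³⁴)(2.998×10⁸)/(258×10⁻⁹) = 7.700×10⁻¹⁹ J.
Energy delivered: (181 mW)(6780 s) = 1227 J.
Photons incident: 1227 / 7.700×10⁻¹⁹ = 1.594×10²¹, i.e. 1.594×10²¹/6.022×10²³ = 0.002647 mol.
Φ = 9.237×10⁻⁴ mol / 0.002647 mol photons = 0.35.

Φ = 0.35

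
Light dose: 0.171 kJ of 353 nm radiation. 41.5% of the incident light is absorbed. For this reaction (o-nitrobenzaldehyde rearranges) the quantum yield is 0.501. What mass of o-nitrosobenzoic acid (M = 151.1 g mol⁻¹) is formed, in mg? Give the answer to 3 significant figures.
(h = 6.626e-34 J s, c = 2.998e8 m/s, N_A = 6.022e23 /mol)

15.9 mg

Photon energy at 353 nm: hc/λ = (6.626e-34)(2.998e8)/(353e-9) = 5.627e-19 J.
Incident energy: 0.171 kJ = 171 J.
Photons incident: 171 / 5.627e-19 = 3.039e20, i.e. 3.039e20/6.022e23 = 5.046e-4 mol.
Photons absorbed: 0.415 × 5.046e-4 = 2.094e-4 mol.
Product: Φ × n_abs = 0.501 × 2.094e-4 = 1.049e-4 mol.
Mass: 1.049e-4 × 151.1 = 0.01585 g = 15.9 mg.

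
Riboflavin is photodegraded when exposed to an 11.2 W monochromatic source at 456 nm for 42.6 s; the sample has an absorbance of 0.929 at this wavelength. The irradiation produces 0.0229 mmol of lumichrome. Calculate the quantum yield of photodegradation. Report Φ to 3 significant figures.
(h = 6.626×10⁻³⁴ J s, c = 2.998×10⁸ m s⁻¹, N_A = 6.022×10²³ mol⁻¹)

Product: 0.0229 mmol = 2.29×10⁻⁵ mol.
Photon energy at 456 nm: hc/λ = (6.626×10⁻³⁴)(2.998×10⁸)/(456×10⁻⁹) = 4.356×10⁻¹⁹ J.
Energy delivered: (11.2 W)(42.6 s) = 477.1 J.
Photons incident: 477.1 / 4.356×10⁻¹⁹ = 1.095×10²¹, i.e. 1.095×10²¹/6.022×10²³ = 0.001818 mol.
Fraction absorbed: 1 − 10^(−0.929) = 0.8822.
Photons absorbed: 0.8822 × 0.001818 = 0.001604 mol.
Φ = 2.29×10⁻⁵ mol / 0.001604 mol photons = 0.0143.

Φ = 0.0143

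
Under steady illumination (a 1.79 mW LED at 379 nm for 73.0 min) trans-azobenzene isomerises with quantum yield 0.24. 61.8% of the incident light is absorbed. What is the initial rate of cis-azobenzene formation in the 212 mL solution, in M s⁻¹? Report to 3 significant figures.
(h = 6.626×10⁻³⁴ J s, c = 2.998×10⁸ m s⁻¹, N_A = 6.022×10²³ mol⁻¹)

Photon energy at 379 nm: hc/λ = (6.626×10⁻³⁴)(2.998×10⁸)/(379×10⁻⁹) = 5.241×10⁻¹⁹ J.
Energy delivered: (1.79 mW)(4380 s) = 7.840 J.
Photons incident: 7.840 / 5.241×10⁻¹⁹ = 1.496×10¹⁹, i.e. 1.496×10¹⁹/6.022×10²³ = 2.484×10⁻⁵ mol.
Photons absorbed: 0.618 × 2.484×10⁻⁵ = 1.535×10⁻⁵ mol.
Product formed: 0.24 × 1.535×10⁻⁵ = 3.684×10⁻⁶ mol.
Rate: 3.684×10⁻⁶ mol / (4380 s × 0.212 L) = 3.97×10⁻⁹ M s⁻¹.

3.97×10⁻⁹ M s⁻¹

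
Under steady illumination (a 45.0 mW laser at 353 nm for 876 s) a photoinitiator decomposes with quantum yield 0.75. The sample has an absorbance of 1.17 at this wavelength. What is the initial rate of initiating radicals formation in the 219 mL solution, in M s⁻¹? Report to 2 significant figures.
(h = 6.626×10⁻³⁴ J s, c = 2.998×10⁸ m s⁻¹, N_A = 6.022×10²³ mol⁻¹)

Photon energy at 353 nm: hc/λ = (6.626×10⁻³⁴)(2.998×10⁸)/(353×10⁻⁹) = 5.627×10⁻¹⁹ J.
Energy delivered: (45.0 mW)(876 s) = 39.42 J.
Photons incident: 39.42 / 5.627×10⁻¹⁹ = 7.006×10¹⁹, i.e. 7.006×10¹⁹/6.022×10²³ = 1.163×10⁻⁴ mol.
Fraction absorbed: 1 − 10^(−1.17) = 0.9324.
Photons absorbed: 0.9324 × 1.163×10⁻⁴ = 1.084×10⁻⁴ mol.
Product formed: 0.75 × 1.084×10⁻⁴ = 8.130×10⁻⁵ mol.
Rate: 8.130×10⁻⁵ mol / (876 s × 0.219 L) = 4.2×10⁻⁷ M s⁻¹.

4.2×10⁻⁷ M s⁻¹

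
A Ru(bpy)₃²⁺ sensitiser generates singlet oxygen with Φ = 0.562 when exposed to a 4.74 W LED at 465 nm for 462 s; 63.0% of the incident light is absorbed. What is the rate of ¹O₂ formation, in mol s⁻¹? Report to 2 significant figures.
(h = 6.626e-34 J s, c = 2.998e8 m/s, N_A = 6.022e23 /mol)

6.5e-6 mol s⁻¹

Photon energy at 465 nm: hc/λ = (6.626e-34)(2.998e8)/(465e-9) = 4.272e-19 J.
Energy delivered: (4.74 W)(462 s) = 2190 J.
Photons incident: 2190 / 4.272e-19 = 5.126e21, i.e. 5.126e21/6.022e23 = 0.008512 mol.
Photons absorbed: 0.630 × 0.008512 = 0.005363 mol.
Product formed: 0.562 × 0.005363 = 0.003014 mol.
Rate: 0.003014 / 462 s = 6.5e-6 mol s⁻¹.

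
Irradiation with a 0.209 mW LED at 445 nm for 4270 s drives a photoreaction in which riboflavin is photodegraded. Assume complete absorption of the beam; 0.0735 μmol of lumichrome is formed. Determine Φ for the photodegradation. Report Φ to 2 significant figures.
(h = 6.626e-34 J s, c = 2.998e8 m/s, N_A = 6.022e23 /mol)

Φ = 0.022

Product: 0.0735 μmol = 7.35e-8 mol.
Photon energy at 445 nm: hc/λ = (6.626e-34)(2.998e8)/(445e-9) = 4.464e-19 J.
Energy delivered: (0.209 mW)(4270 s) = 0.8924 J.
Photons incident: 0.8924 / 4.464e-19 = 1.999e18, i.e. 1.999e18/6.022e23 = 3.319e-6 mol.
Φ = 7.35e-8 mol / 3.319e-6 mol photons = 0.022.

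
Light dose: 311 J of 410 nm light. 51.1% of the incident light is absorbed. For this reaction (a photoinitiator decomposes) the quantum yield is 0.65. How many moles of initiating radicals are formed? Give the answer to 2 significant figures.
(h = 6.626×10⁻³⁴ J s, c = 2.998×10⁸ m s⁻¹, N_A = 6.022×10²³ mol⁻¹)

Photon energy at 410 nm: hc/λ = (6.626×10⁻³⁴)(2.998×10⁸)/(410×10⁻⁹) = 4.845×10⁻¹⁹ J.
Photons incident: 311 / 4.845×10⁻¹⁹ = 6.419×10²⁰, i.e. 6.419×10²⁰/6.022×10²³ = 0.001066 mol.
Photons absorbed: 0.511 × 0.001066 = 5.447×10⁻⁴ mol.
Product: Φ × n_abs = 0.65 × 5.447×10⁻⁴ = 3.541×10⁻⁴ mol.

3.5×10⁻⁴ mol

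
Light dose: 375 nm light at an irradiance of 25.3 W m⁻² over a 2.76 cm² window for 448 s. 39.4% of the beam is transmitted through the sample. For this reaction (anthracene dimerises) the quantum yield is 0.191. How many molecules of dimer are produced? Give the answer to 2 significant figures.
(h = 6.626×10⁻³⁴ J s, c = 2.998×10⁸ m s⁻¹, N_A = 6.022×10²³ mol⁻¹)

6.8×10¹⁷ molecules

Photon energy at 375 nm: hc/λ = (6.626×10⁻³⁴)(2.998×10⁸)/(375×10⁻⁹) = 5.297×10⁻¹⁹ J.
Energy delivered: (25.3 W m⁻²)(2.76×10⁻⁴ m²)(448 s) = 3.128 J.
Photons incident: 3.128 / 5.297×10⁻¹⁹ = 5.905×10¹⁸, i.e. 5.905×10¹⁸/6.022×10²³ = 9.806×10⁻⁶ mol.
Fraction absorbed: 1 − 39.4/100 = 0.6060.
Photons absorbed: 0.6060 × 9.806×10⁻⁶ = 5.942×10⁻⁶ mol.
Product: Φ × n_abs = 0.191 × 5.942×10⁻⁶ = 1.135×10⁻⁶ mol.
As a count: 1.135×10⁻⁶ × 6.022×10²³ = 6.8×10¹⁷.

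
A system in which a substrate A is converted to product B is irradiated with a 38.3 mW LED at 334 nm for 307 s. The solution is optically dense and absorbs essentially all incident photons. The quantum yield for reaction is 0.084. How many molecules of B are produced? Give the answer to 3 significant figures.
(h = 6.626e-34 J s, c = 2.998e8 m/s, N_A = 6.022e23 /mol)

Photon energy at 334 nm: hc/λ = (6.626e-34)(2.998e8)/(334e-9) = 5.948e-19 J.
Energy delivered: (38.3 mW)(307 s) = 11.76 J.
Photons incident: 11.76 / 5.948e-19 = 1.977e19, i.e. 1.977e19/6.022e23 = 3.283e-5 mol.
Product: Φ × n_abs = 0.084 × 3.283e-5 = 2.758e-6 mol.
As a count: 2.758e-6 × 6.022e23 = 1.66e18.

1.66e18 molecules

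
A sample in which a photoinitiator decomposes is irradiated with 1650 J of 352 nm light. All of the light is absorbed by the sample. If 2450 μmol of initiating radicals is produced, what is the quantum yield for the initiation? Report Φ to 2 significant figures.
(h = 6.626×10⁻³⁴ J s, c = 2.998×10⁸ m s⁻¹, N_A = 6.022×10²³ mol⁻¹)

Product: 2450 μmol = 0.00245 mol.
Photon energy at 352 nm: hc/λ = (6.626×10⁻³⁴)(2.998×10⁸)/(352×10⁻⁹) = 5.643×10⁻¹⁹ J.
Photons incident: 1650 / 5.643×10⁻¹⁹ = 2.924×10²¹, i.e. 2.924×10²¹/6.022×10²³ = 0.004856 mol.
Φ = 0.00245 mol / 0.004856 mol photons = 0.50.

Φ = 0.50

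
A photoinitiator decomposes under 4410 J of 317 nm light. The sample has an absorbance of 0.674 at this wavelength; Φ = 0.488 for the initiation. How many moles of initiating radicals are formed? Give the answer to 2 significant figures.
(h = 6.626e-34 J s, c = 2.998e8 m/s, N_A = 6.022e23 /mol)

Photon energy at 317 nm: hc/λ = (6.626e-34)(2.998e8)/(317e-9) = 6.266e-19 J.
Photons incident: 4410 / 6.266e-19 = 7.038e21, i.e. 7.038e21/6.022e23 = 0.01169 mol.
Fraction absorbed: 1 − 10^(−0.674) = 0.7882.
Photons absorbed: 0.7882 × 0.01169 = 0.009214 mol.
Product: Φ × n_abs = 0.488 × 0.009214 = 0.004496 mol.

0.0045 mol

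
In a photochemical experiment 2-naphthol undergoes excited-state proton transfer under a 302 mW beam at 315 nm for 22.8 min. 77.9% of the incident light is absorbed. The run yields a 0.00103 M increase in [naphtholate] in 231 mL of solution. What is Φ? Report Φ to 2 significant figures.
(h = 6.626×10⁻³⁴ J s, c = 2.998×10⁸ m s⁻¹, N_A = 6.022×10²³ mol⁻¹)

Product: (0.00103 M)(0.231 L) = 2.379×10⁻⁴ mol.
Photon energy at 315 nm: hc/λ = (6.626×10⁻³⁴)(2.998×10⁸)/(315×10⁻⁹) = 6.306×10⁻¹⁹ J.
Energy delivered: (302 mW)(1368 s) = 413.1 J.
Photons incident: 413.1 / 6.306×10⁻¹⁹ = 6.551×10²⁰, i.e. 6.551×10²⁰/6.022×10²³ = 0.001088 mol.
Photons absorbed: 0.779 × 0.001088 = 8.476×10⁻⁴ mol.
Φ = 2.379×10⁻⁴ mol / 8.476×10⁻⁴ mol photons = 0.28.

Φ = 0.28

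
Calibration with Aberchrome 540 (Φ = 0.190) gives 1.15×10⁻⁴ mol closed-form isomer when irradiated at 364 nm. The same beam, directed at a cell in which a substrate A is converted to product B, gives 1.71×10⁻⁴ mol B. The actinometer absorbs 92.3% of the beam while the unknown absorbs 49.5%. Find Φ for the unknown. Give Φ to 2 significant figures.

Φ = 0.53

Photons absorbed by the actinometer: 1.15×10⁻⁴ / 0.190 = 6.053×10⁻⁴ mol.
Incident flux: 6.053×10⁻⁴ / 0.923 = 6.558×10⁻⁴ einstein.
Absorbed by unknown: 0.495 × 6.558×10⁻⁴ = 3.246×10⁻⁴ mol.
Φ(unknown) = 1.71×10⁻⁴ / 3.246×10⁻⁴ = 0.53.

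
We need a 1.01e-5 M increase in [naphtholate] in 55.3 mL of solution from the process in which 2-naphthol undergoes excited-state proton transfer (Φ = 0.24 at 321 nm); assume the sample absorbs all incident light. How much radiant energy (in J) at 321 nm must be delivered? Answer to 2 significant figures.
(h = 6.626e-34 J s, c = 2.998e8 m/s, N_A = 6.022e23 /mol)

0.87 J

Product: (1.01e-5 M)(0.0553 L) = 5.585e-7 mol.
Photons that must be absorbed: 5.585e-7 / 0.24 = 2.327e-6 mol.
Photon energy: hc/λ = 6.188e-19 J; per mole, 3.726e5 J mol⁻¹.
Energy required: 2.327e-6 × 3.726e5 = 0.87 J.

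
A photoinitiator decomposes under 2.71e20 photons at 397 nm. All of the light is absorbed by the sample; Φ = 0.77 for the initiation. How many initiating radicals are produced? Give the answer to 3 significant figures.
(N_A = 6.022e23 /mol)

2.09e20 initiating radicals

Moles of photons: 2.71e20 / 6.022e23 = 4.500e-4 mol.
Product: Φ × n_abs = 0.77 × 4.500e-4 = 3.465e-4 mol.
As a count: 3.465e-4 × 6.022e23 = 2.09e20.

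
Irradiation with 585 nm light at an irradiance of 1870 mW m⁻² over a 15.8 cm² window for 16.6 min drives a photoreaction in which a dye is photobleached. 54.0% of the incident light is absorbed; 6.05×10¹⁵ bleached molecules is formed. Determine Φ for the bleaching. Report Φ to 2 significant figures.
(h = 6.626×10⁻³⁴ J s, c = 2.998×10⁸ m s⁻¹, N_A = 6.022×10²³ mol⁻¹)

Product: 6.05×10¹⁵ / 6.022×10²³ = 1.005×10⁻⁸ mol.
Photon energy at 585 nm: hc/λ = (6.626×10⁻³⁴)(2.998×10⁸)/(585×10⁻⁹) = 3.396×10⁻¹⁹ J.
Energy delivered: (1870 mW m⁻²)(15.8×10⁻⁴ m²)(996 s) = 2.943 J.
Photons incident: 2.943 / 3.396×10⁻¹⁹ = 8.666×10¹⁸, i.e. 8.666×10¹⁸/6.022×10²³ = 1.439×10⁻⁵ mol.
Photons absorbed: 0.540 × 1.439×10⁻⁵ = 7.771×10⁻⁶ mol.
Φ = 1.005×10⁻⁸ mol / 7.771×10⁻⁶ mol photons = 0.0013.

Φ = 0.0013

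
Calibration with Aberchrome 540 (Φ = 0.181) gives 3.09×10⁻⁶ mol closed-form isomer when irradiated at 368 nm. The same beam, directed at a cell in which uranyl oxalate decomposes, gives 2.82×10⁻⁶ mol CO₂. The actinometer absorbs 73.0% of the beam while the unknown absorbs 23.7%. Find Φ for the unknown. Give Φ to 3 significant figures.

Photons absorbed by the actinometer: 3.09×10⁻⁶ / 0.181 = 1.707×10⁻⁵ mol.
Incident flux: 1.707×10⁻⁵ / 0.730 = 2.338×10⁻⁵ einstein.
Absorbed by unknown: 0.237 × 2.338×10⁻⁵ = 5.541×10⁻⁶ mol.
Φ(unknown) = 2.82×10⁻⁶ / 5.541×10⁻⁶ = 0.509.

Φ = 0.509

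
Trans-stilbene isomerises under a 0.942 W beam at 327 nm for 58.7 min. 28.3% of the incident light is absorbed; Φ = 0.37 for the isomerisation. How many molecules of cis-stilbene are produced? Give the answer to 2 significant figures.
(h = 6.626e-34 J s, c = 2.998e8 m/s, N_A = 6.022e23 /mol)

Photon energy at 327 nm: hc/λ = (6.626e-34)(2.998e8)/(327e-9) = 6.075e-19 J.
Energy delivered: (0.942 W)(3522 s) = 3318 J.
Photons incident: 3318 / 6.075e-19 = 5.462e21, i.e. 5.462e21/6.022e23 = 0.009070 mol.
Photons absorbed: 0.283 × 0.009070 = 0.002567 mol.
Product: Φ × n_abs = 0.37 × 0.002567 = 9.498e-4 mol.
As a count: 9.498e-4 × 6.022e23 = 5.7e20.

5.7e20 molecules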